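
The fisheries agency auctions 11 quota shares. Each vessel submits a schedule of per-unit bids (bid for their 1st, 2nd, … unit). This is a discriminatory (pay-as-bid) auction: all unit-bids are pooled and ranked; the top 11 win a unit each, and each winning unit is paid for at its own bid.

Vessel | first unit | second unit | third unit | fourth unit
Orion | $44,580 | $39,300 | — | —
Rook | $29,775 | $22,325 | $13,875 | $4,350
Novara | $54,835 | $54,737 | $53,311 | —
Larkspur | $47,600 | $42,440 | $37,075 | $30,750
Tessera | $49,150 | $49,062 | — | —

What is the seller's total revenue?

Total revenue: $502,840

All unit-bids, highest first — top 11: 54,835 (Novara-1), 54,737 (Novara-2), 53,311 (Novara-3), 49,150 (Tessera-1), 49,062 (Tessera-2), 47,600 (Larkspur-1), 44,580 (Orion-1), 42,440 (Larkspur-2), 39,300 (Orion-2), 37,075 (Larkspur-3), 30,750 (Larkspur-4)
Next rejected bid: $29,775 (not a price — pay-as-bid).
Each winning unit pays its own bid.
Revenue = 54,835 + 54,737 + 53,311 + 49,150 + 49,062 + 47,600 + 44,580 + 42,440 + 39,300 + 37,075 + 30,750 = $502,840.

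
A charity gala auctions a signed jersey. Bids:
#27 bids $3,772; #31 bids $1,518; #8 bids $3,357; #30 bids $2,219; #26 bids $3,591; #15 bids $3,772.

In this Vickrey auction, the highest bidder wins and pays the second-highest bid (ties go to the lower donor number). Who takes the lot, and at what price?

Bids in order: 3,772 (#15) > 3,772 (#27) > 3,591 (#26) > 3,357 (#8) > 2,219 (#30) > 1,518 (#31)
#15 and #27 tie at $3,772; tie-break gives it to #15.
Second-price: #15 pays #27's bid of $3,772.

#15 pays $3,772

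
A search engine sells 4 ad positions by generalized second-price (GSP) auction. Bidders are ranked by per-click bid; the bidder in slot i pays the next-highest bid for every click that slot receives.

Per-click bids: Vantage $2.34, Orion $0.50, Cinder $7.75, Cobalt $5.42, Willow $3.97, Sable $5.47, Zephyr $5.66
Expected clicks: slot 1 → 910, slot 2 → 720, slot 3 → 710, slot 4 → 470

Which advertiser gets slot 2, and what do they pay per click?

Sorting advertisers: $7.75 (Cinder) > $5.66 (Zephyr) > $5.47 (Sable) > $5.42 (Cobalt) > $3.97 (Willow) > …
Slot 2 goes to the second-ranked bidder, Zephyr, who pays the next bid down: $5.47/click.

Zephyr; $5.47 per click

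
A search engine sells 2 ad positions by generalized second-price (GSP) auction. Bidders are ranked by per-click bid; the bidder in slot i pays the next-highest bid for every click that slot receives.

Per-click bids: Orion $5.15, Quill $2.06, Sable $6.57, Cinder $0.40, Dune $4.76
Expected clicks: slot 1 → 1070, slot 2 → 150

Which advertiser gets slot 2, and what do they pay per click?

Orion; $4.76 per click

Per-click bids in order: $6.57 (Sable) > $5.15 (Orion) > $4.76 (Dune) > …
Slot 2 goes to the second-ranked bidder, Orion, who pays the next bid down: $4.76/click.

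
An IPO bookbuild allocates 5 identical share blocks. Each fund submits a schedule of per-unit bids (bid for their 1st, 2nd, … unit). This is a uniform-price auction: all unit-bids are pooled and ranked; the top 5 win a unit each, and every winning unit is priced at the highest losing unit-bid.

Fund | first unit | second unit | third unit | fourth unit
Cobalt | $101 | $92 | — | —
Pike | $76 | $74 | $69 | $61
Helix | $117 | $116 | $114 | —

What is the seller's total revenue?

Total revenue: $380

All unit-bids, highest first — top 5: 117 (Helix-1), 116 (Helix-2), 114 (Helix-3), 101 (Cobalt-1), 92 (Cobalt-2)
The (k+1)-th unit-bid is $76.
Allocation: Cobalt 2, Helix 3. Every unit priced at $76.
Revenue = 5 × 76 = $380.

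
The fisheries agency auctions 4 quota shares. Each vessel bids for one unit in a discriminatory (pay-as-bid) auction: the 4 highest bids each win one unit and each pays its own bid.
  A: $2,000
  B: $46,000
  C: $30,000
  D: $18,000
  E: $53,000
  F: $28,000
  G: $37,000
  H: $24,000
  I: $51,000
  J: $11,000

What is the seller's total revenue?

Total revenue: $187,000

Bids ranked high→low: 53,000 (E), 51,000 (I), 46,000 (B), 37,000 (G), 30,000 (C), 28,000 (F), …
Top 4: E, I, B, G.
Total revenue = 53,000 + 51,000 + 46,000 + 37,000 = $187,000.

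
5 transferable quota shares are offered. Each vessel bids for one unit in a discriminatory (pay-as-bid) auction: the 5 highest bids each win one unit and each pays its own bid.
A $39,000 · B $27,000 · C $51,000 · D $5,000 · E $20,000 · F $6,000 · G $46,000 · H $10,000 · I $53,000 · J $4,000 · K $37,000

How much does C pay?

C pays $51,000

Ordering the bids: 53,000 (I), 51,000 (C), 46,000 (G), 39,000 (A), 37,000 (K), 27,000 (B), 20,000 (E), …
Winners (5 units): I, C, G, A, K.
C wins → own bid $51,000.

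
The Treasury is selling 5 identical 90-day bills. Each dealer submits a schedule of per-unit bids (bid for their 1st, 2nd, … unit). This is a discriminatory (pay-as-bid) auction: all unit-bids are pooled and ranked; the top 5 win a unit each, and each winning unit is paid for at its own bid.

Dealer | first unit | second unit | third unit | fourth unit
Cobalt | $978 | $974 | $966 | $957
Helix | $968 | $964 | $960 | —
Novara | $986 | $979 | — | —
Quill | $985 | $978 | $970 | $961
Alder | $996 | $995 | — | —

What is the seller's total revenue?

Total revenue: $4,941

All unit-bids, highest first — top 5: 996 (Alder-1), 995 (Alder-2), 986 (Novara-1), 985 (Quill-1), 979 (Novara-2)
Next rejected bid: $978 (not a price — pay-as-bid).
Each winning unit pays its own bid.
Revenue = 996 + 995 + 986 + 985 + 979 = $4,941.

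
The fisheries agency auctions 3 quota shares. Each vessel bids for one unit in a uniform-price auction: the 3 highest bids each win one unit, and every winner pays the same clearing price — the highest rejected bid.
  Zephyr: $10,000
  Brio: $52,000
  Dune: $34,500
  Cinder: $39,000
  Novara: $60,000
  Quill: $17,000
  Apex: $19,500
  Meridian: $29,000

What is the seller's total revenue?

Bids ranked high→low: 60,000 (Novara), 52,000 (Brio), 39,000 (Cinder), 34,500 (Dune), 29,000 (Meridian), …
Winners (3 units): Novara, Brio, Cinder.
Highest unsuccessful bid: $34,500 → clearing price.
Total revenue = 3 × $34,500 = $103,500.

Total revenue: $103,500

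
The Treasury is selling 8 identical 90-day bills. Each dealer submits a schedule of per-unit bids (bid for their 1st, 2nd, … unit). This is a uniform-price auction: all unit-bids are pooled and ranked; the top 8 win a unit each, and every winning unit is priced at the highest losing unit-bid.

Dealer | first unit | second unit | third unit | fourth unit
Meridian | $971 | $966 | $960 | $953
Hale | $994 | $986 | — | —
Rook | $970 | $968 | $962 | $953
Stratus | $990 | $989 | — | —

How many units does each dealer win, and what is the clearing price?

Merging the schedules and taking the best 8: 994 (Hale-1), 990 (Stratus-1), 989 (Stratus-2), 986 (Hale-2), 971 (Meridian-1), 970 (Rook-1), 968 (Rook-2), 966 (Meridian-2)
First bid not allocated: $962.
Allocation: Hale 2, Meridian 2, Rook 2, Stratus 2.

Hale 2, Meridian 2, Rook 2, Stratus 2; clearing price $962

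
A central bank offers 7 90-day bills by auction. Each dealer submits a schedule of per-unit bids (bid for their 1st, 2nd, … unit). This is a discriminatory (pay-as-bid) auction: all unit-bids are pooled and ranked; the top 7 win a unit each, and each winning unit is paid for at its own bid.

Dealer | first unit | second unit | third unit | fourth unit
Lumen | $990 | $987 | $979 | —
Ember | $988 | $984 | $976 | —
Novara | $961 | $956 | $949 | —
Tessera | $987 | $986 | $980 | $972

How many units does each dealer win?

Ember 2, Lumen 2, Tessera 3

Pooled unit-bids ranked (top 7): 990 (Lumen-1), 988 (Ember-1), 987 (Lumen-2), 987 (Tessera-1), 986 (Tessera-2), 984 (Ember-2), 980 (Tessera-3)
Next rejected bid: $979 (not a price — pay-as-bid).
Allocation: Ember 2, Lumen 2, Tessera 3.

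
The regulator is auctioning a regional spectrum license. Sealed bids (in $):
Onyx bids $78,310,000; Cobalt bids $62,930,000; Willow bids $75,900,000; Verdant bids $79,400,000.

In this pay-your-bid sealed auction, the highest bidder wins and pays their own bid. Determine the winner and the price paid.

Bids ranked: 79,400,000 (Verdant) > 78,310,000 (Onyx) > 75,900,000 (Willow) > 62,930,000 (Cobalt)
Verdant is highest → pays own bid, $79,400,000.

Verdant pays $79,400,000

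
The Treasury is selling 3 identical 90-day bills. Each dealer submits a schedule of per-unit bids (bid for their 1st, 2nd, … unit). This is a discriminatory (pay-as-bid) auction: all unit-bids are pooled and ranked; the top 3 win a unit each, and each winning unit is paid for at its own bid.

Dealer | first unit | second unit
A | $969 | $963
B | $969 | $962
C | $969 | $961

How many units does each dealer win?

Merging the schedules and taking the best 3: 969 (A-1), 969 (B-1), 969 (C-1)
Next rejected bid: $963 (not a price — pay-as-bid).
Allocation: A 1, B 1, C 1.

A 1, B 1, C 1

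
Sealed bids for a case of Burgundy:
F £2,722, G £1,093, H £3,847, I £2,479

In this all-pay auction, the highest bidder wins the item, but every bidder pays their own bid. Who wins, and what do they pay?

H pays £3,847

Bids in order: 3,847 (H) > 2,722 (F) > 2,479 (I) > 1,093 (G)
H wins with the top bid; all bids are sunk regardless.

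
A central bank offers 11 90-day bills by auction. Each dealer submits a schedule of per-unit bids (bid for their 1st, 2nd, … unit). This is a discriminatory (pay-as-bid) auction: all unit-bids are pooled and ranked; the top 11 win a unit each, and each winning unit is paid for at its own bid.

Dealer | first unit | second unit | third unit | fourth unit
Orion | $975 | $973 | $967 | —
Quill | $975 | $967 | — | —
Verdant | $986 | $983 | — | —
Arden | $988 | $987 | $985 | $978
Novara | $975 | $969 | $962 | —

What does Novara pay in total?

Novara pays $1,944

All unit-bids, highest first — top 11: 988 (Arden-1), 987 (Arden-2), 986 (Verdant-1), 985 (Arden-3), 983 (Verdant-2), 978 (Arden-4), 975 (Orion-1), 975 (Quill-1), 975 (Novara-1), 973 (Orion-2), 969 (Novara-2)
Next rejected bid: $967 (not a price — pay-as-bid).
Novara's winning unit-bids: 975 + 969 = $1,944.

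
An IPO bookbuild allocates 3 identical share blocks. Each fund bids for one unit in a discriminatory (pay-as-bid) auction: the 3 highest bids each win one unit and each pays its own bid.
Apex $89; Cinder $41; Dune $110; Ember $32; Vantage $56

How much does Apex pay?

Ordering the bids: 110 (Dune), 89 (Apex), 56 (Vantage), 41 (Cinder), 32 (Ember)
Top 3: Dune, Apex, Vantage.
Apex wins → own bid $89.

Apex pays $89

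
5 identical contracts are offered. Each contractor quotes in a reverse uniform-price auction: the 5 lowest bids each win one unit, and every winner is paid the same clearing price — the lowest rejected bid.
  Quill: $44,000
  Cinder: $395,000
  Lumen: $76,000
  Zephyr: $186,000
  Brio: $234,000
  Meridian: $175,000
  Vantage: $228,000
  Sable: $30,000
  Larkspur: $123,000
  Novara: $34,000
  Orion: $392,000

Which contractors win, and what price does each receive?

Sorting: 30,000 (Sable), 34,000 (Novara), 44,000 (Quill), 76,000 (Lumen), 123,000 (Larkspur), 175,000 (Meridian), 186,000 (Zephyr), …
Winners (5 units): Sable, Novara, Quill, Lumen, Larkspur.
First losing bid is Meridian's $175,000, which sets the uniform price.

Sable, Novara, Quill, Lumen, Larkspur; each is paid $175,000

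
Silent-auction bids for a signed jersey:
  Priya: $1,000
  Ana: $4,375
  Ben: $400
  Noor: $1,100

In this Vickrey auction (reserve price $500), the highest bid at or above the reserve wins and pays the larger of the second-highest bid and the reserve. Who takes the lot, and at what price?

Bids in order: 4,375 (Ana) > 1,100 (Noor) > 1,000 (Priya) > 400 (Ben)
Ana has the top bid at or above the reserve ($4,375).
max(second-highest $1,100, reserve $500) = $1,100; the reserve does not bind.

Ana pays $1,100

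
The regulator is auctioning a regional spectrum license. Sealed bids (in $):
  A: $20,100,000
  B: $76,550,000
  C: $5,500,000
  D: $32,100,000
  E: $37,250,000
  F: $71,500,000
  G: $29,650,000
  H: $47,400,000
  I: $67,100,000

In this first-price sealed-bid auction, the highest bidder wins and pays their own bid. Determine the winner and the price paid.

B pays $76,550,000

Sorting bids: 76,550,000 (B) > 71,500,000 (F) > 67,100,000 (I) > 47,400,000 (H) > 37,250,000 (E) > 32,100,000 (D) > …
First-price: B pays what they bid, $76,550,000.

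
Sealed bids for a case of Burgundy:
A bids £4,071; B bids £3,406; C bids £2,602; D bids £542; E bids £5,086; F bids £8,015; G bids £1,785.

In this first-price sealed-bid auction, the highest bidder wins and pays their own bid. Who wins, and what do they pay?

Bids ranked: 8,015 (F) > 5,086 (E) > 4,071 (A) > 3,406 (B) > 2,602 (C) > 1,785 (G) > …
F is highest → pays own bid, £8,015.

F pays £8,015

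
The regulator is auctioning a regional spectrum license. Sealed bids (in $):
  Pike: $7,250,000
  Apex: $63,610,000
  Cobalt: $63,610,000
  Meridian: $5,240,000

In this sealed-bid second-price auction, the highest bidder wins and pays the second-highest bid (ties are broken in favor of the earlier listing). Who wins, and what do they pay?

Apex pays $63,610,000

Rule: the highest bidder wins and pays the second-highest bid.
Bids in order: 63,610,000 (Apex) > 63,610,000 (Cobalt) > 7,250,000 (Pike) > 5,240,000 (Meridian)
Tie at $63,610,000 → Apex wins by tie-break.
Apex is highest; pays the second-highest bid, $63,610,000.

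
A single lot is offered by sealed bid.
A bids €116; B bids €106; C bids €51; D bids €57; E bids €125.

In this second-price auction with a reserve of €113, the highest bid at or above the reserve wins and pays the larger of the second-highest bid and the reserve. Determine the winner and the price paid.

E pays €116

Bids ranked: 125 (E) > 116 (A) > 106 (B) > 57 (D) > 51 (C)
Highest eligible bid: E at €125.
Second-highest bid €116 exceeds the reserve €113 → payment €116.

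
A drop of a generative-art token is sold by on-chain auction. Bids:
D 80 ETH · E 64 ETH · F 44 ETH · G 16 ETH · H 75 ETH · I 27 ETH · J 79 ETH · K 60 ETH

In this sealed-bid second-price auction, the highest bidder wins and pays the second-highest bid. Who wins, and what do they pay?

D pays 79 ETH

Sorting bids: 80 (D) > 79 (J) > 75 (H) > 64 (E) > 60 (K) > 44 (F) > …
Second-price: D pays J's bid of 79 ETH.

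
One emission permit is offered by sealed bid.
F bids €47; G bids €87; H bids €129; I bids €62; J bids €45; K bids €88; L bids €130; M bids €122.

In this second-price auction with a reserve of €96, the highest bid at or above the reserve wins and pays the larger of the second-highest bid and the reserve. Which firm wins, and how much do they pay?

L pays €129

Rule: the highest bid at or above the reserve wins and pays the larger of the second-highest bid and the reserve.
Sorting bids: 130 (L) > 129 (H) > 122 (M) > 88 (K) > 87 (G) > 62 (I) > …
Highest eligible bid: L at €130.
max(second-highest €129, reserve €96) = €129; the reserve does not bind.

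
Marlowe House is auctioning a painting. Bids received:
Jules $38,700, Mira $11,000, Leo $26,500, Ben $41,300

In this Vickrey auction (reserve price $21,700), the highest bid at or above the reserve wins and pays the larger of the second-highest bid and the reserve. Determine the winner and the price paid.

Ben pays $38,700

Bids in order: 41,300 (Ben) > 38,700 (Jules) > 26,500 (Leo) > 11,000 (Mira)
Highest eligible bid: Ben at $41,300.
max(second-highest $38,700, reserve $21,700) = $38,700; the reserve does not bind.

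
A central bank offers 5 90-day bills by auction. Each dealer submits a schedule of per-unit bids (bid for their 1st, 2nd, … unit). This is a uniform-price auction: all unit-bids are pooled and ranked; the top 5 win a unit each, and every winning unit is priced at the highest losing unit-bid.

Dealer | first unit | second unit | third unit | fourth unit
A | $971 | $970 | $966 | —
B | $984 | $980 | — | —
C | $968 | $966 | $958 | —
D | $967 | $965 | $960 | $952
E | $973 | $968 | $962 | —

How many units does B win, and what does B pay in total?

All unit-bids, highest first — top 5: 984 (B-1), 980 (B-2), 973 (E-1), 971 (A-1), 970 (A-2)
Highest rejected unit-bid = $968.
B wins 2 unit(s) at $968 each.

B: 2 units, pays $1,936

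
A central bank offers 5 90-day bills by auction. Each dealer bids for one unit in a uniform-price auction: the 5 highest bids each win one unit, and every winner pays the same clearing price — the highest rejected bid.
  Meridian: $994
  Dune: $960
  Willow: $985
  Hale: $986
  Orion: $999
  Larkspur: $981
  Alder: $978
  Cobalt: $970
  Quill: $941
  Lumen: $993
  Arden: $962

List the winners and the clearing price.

Sorting: 999 (Orion), 994 (Meridian), 993 (Lumen), 986 (Hale), 985 (Willow), 981 (Larkspur), 978 (Alder), …
Winners (5 units): Orion, Meridian, Lumen, Hale, Willow.
Highest unsuccessful bid: $981 → clearing price.

Orion, Meridian, Lumen, Hale, Willow; each pays $981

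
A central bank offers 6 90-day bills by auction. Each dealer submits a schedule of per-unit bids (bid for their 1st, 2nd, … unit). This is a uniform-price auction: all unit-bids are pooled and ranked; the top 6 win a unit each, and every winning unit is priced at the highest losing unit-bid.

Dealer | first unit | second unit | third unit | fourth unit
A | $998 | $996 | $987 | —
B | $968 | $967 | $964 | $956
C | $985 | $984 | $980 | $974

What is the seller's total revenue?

Total revenue: $5,844

All unit-bids, highest first — top 6: 998 (A-1), 996 (A-2), 987 (A-3), 985 (C-1), 984 (C-2), 980 (C-3)
First bid not allocated: $974.
Allocation: A 3, C 3. Every unit priced at $974.
Revenue = 6 × 974 = $5,844.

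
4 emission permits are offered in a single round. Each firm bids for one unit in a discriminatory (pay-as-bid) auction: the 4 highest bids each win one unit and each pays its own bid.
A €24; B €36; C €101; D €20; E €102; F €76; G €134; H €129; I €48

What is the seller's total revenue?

Sorting: 134 (G), 129 (H), 102 (E), 101 (C), 76 (F), 48 (I), …
Top 4: G, H, E, C.
Total revenue = 134 + 129 + 102 + 101 = €466.

Total revenue: €466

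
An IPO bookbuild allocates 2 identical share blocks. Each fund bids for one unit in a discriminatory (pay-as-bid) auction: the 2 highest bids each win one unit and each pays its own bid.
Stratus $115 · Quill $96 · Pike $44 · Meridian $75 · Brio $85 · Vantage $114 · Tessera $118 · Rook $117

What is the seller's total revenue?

Total revenue: $235

Sorting: 118 (Tessera), 117 (Rook), 115 (Stratus), 114 (Vantage), …
Winners (2 units): Tessera, Rook.
Total revenue = 118 + 117 = $235.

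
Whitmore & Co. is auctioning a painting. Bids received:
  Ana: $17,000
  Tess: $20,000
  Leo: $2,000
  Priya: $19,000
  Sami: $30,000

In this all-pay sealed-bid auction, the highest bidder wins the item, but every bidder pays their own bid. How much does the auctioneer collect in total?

Total revenue: $88,000

All-pay sealed-bid auction: the highest bidder wins the item, but every bidder pays their own bid.
Sorting bids: 30,000 (Sami) > 20,000 (Tess) > 19,000 (Priya) > 17,000 (Ana) > 2,000 (Leo)
Sami wins with the top bid; all bids are sunk regardless.
Every bidder forfeits their bid regardless of winning.
Revenue = 17,000 + 20,000 + 2,000 + 19,000 + 30,000 = $88,000.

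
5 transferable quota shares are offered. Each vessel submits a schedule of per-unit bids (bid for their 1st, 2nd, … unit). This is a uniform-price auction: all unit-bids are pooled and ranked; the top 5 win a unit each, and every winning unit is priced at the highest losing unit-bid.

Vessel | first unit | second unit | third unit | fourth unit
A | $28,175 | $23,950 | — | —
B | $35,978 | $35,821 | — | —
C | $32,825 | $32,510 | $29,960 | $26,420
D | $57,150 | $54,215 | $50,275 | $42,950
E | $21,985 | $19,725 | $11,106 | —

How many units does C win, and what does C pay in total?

C: 0 units, pays $0

Pooled unit-bids ranked (top 5): 57,150 (D-1), 54,215 (D-2), 50,275 (D-3), 42,950 (D-4), 35,978 (B-1)
First bid not allocated: $35,821.
C wins 0 unit(s) at $35,821 each.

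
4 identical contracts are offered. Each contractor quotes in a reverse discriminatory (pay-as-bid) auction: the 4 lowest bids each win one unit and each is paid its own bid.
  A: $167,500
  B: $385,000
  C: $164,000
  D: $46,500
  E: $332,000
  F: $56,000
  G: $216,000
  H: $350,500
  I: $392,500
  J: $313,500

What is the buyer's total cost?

Ordering the bids: 46,500 (D), 56,000 (F), 164,000 (C), 167,500 (A), 216,000 (G), 313,500 (J), …
Winners (4 units): D, F, C, A.
Total cost = 46,500 + 56,000 + 164,000 + 167,500 = $434,000.

Total cost: $434,000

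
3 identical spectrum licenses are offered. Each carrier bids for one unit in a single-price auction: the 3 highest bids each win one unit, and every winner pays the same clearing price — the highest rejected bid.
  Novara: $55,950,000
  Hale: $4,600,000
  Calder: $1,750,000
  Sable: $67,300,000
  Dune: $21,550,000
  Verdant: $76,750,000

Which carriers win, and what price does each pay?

Ordering the bids: 76,750,000 (Verdant), 67,300,000 (Sable), 55,950,000 (Novara), 21,550,000 (Dune), 4,600,000 (Hale), …
Winners (3 units): Verdant, Sable, Novara.
Highest unsuccessful bid: $21,550,000 → clearing price.

Verdant, Sable, Novara; each pays $21,550,000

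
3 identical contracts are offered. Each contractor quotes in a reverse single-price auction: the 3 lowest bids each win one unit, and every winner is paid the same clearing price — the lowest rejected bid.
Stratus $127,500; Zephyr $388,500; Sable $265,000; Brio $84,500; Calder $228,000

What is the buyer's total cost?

Ordering the bids: 84,500 (Brio), 127,500 (Stratus), 228,000 (Calder), 265,000 (Sable), 388,500 (Zephyr)
Winners (3 units): Brio, Stratus, Calder.
Clearing price = lowest rejected bid = $265,000.
Total cost = 3 × $265,000 = $795,000.

Total cost: $795,000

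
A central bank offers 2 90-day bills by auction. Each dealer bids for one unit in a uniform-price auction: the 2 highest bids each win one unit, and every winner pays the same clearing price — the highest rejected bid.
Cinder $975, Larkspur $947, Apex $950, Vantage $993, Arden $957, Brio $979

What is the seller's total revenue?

Ordering the bids: 993 (Vantage), 979 (Brio), 975 (Cinder), 957 (Arden), …
Winners (2 units): Vantage, Brio.
First losing bid is Cinder's $975, which sets the uniform price.
Total revenue = 2 × $975 = $1,950.

Total revenue: $1,950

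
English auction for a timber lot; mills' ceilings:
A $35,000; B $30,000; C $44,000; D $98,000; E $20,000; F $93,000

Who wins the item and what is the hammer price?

D wins at $93,000

Sorting limits: 98,000 (D) > 93,000 (F) > 44,000 (C) > 35,000 (A) > 30,000 (B) > 20,000 (E)
F is the last rival to drop out, at $93,000; D remains and wins at that price.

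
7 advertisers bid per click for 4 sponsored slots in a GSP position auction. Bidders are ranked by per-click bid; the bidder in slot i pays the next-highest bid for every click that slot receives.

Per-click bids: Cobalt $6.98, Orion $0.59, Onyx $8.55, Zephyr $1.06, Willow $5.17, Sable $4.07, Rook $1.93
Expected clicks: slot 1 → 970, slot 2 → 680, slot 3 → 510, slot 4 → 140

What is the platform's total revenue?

Total revenue: $12632.10

Per-click bids in order: $8.55 (Onyx) > $6.98 (Cobalt) > $5.17 (Willow) > $4.07 (Sable) > $1.93 (Rook) > …
Slot 1: Onyx pays $6.98 × 970 = $6770.60
Slot 2: Cobalt pays $5.17 × 680 = $3515.60
Slot 3: Willow pays $4.07 × 510 = $2075.70
Slot 4: Sable pays $1.93 × 140 = $270.20
Total = $12632.10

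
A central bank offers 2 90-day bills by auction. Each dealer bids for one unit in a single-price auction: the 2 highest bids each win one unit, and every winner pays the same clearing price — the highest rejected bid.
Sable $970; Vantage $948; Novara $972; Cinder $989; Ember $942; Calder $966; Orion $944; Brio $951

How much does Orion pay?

Orion pays $0

Sorting: 989 (Cinder), 972 (Novara), 970 (Sable), 966 (Calder), …
The 2 highest are Cinder, Novara.
First losing bid is Sable's $970, which sets the uniform price.
Orion does not win → pays $0.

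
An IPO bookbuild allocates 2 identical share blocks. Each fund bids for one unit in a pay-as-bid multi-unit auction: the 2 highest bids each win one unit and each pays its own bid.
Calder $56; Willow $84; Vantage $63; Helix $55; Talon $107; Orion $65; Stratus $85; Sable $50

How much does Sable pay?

Sorting: 107 (Talon), 85 (Stratus), 84 (Willow), 65 (Orion), …
Winners (2 units): Talon, Stratus.
Sable does not win → $0.

Sable pays $0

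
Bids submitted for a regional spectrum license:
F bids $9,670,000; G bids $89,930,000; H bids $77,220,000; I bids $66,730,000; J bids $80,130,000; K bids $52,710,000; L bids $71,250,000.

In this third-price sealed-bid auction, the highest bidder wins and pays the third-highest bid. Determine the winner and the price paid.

Bids in order: 89,930,000 (G) > 80,130,000 (J) > 77,220,000 (H) > 71,250,000 (L) > 66,730,000 (I) > 52,710,000 (K) > …
G is highest; pays the third-highest bid, $77,220,000.

G pays $77,220,000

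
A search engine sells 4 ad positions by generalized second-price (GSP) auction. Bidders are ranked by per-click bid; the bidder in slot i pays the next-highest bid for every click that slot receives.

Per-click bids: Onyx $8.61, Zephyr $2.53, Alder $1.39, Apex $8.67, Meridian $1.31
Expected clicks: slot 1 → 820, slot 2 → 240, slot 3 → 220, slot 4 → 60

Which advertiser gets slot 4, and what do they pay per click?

Alder; $1.31 per click

Ranked by bid: $8.67 (Apex) > $8.61 (Onyx) > $2.53 (Zephyr) > $1.39 (Alder) > $1.31 (Meridian)
Slot 4 goes to the fourth-ranked bidder, Alder, who pays the next bid down: $1.31/click.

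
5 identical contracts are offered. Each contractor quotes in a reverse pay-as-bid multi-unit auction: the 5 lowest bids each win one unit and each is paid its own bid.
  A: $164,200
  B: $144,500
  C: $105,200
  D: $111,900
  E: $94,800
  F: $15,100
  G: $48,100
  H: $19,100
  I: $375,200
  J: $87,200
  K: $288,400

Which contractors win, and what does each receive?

F $15,100, H $19,100, G $48,100, J $87,200, E $94,800

Sorting: 15,100 (F), 19,100 (H), 48,100 (G), 87,200 (J), 94,800 (E), 105,200 (C), 111,900 (D), …
Lowest 5: F, H, G, J, E.
Each winner is paid its own bid: F $15,100, H $19,100, G $48,100, J $87,200, E $94,800.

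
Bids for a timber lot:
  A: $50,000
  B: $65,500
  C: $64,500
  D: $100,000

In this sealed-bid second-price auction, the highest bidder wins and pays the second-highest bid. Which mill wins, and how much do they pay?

Rule: the highest bidder wins and pays the second-highest bid.
Sorting bids: 100,000 (D) > 65,500 (B) > 64,500 (C) > 50,000 (A)
Second-price: D pays B's bid of $65,500.

D pays $65,500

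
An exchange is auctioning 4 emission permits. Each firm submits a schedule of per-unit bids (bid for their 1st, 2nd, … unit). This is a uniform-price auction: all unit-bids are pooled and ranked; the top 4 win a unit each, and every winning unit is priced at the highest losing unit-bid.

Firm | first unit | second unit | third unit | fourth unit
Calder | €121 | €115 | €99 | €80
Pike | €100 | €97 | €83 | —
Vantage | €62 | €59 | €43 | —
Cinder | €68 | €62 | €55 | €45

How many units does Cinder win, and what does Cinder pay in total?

Cinder: 0 units, pays €0

Pooled unit-bids ranked (top 4): 121 (Calder-1), 115 (Calder-2), 100 (Pike-1), 99 (Calder-3)
First bid not allocated: €97.
Cinder wins 0 unit(s) at €97 each.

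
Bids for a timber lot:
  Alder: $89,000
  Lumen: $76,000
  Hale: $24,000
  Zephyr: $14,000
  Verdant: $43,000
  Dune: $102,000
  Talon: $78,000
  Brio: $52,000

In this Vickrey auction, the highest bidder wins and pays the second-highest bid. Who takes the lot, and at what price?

Sorting bids: 102,000 (Dune) > 89,000 (Alder) > 78,000 (Talon) > 76,000 (Lumen) > 52,000 (Brio) > 43,000 (Verdant) > …
Dune is highest; pays the second-highest bid, $89,000.

Dune pays $89,000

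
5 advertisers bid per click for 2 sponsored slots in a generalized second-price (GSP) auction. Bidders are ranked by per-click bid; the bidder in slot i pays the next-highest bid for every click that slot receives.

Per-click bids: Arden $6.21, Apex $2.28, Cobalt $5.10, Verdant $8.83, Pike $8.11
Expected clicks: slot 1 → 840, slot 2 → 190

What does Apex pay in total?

Sorting advertisers: $8.83 (Verdant) > $8.11 (Pike) > $6.21 (Arden) > …
Apex ranks below slot 2 → no slot, pays nothing.

Apex pays $0.00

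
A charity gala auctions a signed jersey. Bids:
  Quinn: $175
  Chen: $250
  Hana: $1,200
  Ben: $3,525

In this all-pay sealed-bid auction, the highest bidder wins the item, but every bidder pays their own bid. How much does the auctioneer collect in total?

Total revenue: $5,150

Bids ranked: 3,525 (Ben) > 1,200 (Hana) > 250 (Chen) > 175 (Quinn)
Every bidder forfeits their bid regardless of winning.
Revenue = 175 + 250 + 1,200 + 3,525 = $5,150.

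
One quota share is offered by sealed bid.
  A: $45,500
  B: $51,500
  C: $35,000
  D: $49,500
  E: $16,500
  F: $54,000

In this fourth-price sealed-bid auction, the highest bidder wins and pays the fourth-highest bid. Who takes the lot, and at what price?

F pays $45,500

Bids in order: 54,000 (F) > 51,500 (B) > 49,500 (D) > 45,500 (A) > 35,000 (C) > 16,500 (E)
F is highest; pays the fourth-highest bid, $45,500.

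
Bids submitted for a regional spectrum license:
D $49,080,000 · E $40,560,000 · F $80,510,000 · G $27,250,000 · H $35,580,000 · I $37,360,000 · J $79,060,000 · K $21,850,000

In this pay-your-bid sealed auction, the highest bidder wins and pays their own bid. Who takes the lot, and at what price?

Bids ranked: 80,510,000 (F) > 79,060,000 (J) > 49,080,000 (D) > 40,560,000 (E) > 37,360,000 (I) > 35,580,000 (H) > …
F is highest → pays own bid, $80,510,000.

F pays $80,510,000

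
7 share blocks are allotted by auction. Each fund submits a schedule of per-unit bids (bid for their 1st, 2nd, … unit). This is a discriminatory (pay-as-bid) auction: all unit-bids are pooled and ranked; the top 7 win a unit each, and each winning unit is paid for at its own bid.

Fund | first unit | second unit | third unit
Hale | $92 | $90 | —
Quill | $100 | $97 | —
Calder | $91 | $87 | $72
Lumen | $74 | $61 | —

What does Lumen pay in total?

Lumen pays $74

Merging the schedules and taking the best 7: 100 (Quill-1), 97 (Quill-2), 92 (Hale-1), 91 (Calder-1), 90 (Hale-2), 87 (Calder-2), 74 (Lumen-1)
Next rejected bid: $72 (not a price — pay-as-bid).
Lumen's winning unit-bids: 74 = $74.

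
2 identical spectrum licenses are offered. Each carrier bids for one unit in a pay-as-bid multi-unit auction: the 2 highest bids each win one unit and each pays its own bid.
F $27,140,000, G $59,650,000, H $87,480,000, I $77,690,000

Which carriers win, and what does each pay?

H $87,480,000, I $77,690,000

Bids ranked high→low: 87,480,000 (H), 77,690,000 (I), 59,650,000 (G), 27,140,000 (F)
Winners (2 units): H, I.
Each winner pays its own bid: H $87,480,000, I $77,690,000.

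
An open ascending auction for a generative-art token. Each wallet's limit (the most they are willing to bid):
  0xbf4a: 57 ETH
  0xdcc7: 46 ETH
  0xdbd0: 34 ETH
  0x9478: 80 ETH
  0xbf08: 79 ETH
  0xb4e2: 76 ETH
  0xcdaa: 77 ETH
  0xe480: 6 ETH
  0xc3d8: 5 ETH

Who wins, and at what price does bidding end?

Sorting limits: 80 (0x9478) > 79 (0xbf08) > 77 (0xcdaa) > 76 (0xb4e2) > 57 (0xbf4a) > 46 (0xdcc7) > …
0xbf08 is the last rival to drop out, at 79 ETH; 0x9478 remains and wins at that price.

0x9478 wins at 79 ETH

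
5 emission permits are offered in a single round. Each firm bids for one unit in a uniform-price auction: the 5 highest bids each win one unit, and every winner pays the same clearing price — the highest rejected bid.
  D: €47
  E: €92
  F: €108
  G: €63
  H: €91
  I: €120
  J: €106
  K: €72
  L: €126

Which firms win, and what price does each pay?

Bids ranked high→low: 126 (L), 120 (I), 108 (F), 106 (J), 92 (E), 91 (H), 72 (K), …
The 5 highest are L, I, F, J, E.
Highest unsuccessful bid: €91 → clearing price.

L, I, F, J, E; each pays €91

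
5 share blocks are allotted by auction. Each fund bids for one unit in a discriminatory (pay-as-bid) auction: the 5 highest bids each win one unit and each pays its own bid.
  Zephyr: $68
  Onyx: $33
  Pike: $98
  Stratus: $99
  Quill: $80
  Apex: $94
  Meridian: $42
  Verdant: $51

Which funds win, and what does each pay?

Bids ranked high→low: 99 (Stratus), 98 (Pike), 94 (Apex), 80 (Quill), 68 (Zephyr), 51 (Verdant), 42 (Meridian), …
The 5 highest are Stratus, Pike, Apex, Quill, Zephyr.
Each winner pays its own bid: Stratus $99, Pike $98, Apex $94, Quill $80, Zephyr $68.

Stratus $99, Pike $98, Apex $94, Quill $80, Zephyr $68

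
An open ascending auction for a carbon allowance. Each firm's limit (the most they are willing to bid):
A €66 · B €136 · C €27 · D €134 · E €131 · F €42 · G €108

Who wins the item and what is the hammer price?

Limits ranked: 136 (B) > 134 (D) > 131 (E) > 108 (G) > 66 (A) > 42 (F) > …
Bidding ends when D exits at €134; B takes it.

B wins at €134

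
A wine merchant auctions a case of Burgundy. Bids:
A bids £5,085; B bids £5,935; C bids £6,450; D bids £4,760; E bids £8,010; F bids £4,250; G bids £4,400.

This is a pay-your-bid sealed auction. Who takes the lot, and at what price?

Sorting bids: 8,010 (E) > 6,450 (C) > 5,935 (B) > 5,085 (A) > 4,760 (D) > 4,400 (G) > …
First-price: E pays what they bid, £8,010.

E pays £8,010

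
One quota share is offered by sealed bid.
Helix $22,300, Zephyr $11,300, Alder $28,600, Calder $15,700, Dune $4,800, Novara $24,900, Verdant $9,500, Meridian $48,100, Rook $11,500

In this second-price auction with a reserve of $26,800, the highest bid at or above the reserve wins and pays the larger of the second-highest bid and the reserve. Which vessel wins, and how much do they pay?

Bids in order: 48,100 (Meridian) > 28,600 (Alder) > 24,900 (Novara) > 22,300 (Helix) > 15,700 (Calder) > 11,500 (Rook) > …
Meridian has the top bid at or above the reserve ($48,100).
Second-highest bid $28,600 exceeds the reserve $26,800 → payment $28,600.

Meridian pays $28,600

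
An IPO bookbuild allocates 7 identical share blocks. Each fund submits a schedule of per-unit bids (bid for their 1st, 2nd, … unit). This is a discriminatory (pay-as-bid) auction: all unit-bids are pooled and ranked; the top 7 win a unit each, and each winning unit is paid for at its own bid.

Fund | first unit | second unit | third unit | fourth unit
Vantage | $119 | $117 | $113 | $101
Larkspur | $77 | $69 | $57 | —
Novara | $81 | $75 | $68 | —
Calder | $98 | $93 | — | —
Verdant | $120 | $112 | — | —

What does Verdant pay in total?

Merging the schedules and taking the best 7: 120 (Verdant-1), 119 (Vantage-1), 117 (Vantage-2), 113 (Vantage-3), 112 (Verdant-2), 101 (Vantage-4), 98 (Calder-1)
Next rejected bid: $93 (not a price — pay-as-bid).
Verdant's winning unit-bids: 120 + 112 = $232.

Verdant pays $232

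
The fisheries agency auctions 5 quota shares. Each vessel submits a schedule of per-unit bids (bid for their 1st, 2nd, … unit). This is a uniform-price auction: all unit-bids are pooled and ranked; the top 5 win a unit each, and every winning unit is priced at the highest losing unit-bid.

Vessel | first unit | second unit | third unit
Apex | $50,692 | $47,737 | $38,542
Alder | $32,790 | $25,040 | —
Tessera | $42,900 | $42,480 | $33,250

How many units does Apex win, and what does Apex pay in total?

All unit-bids, highest first — top 5: 50,692 (Apex-1), 47,737 (Apex-2), 42,900 (Tessera-1), 42,480 (Tessera-2), 38,542 (Apex-3)
The (k+1)-th unit-bid is $33,250.
Apex wins 3 unit(s) at $33,250 each.

Apex: 3 units, pays $99,750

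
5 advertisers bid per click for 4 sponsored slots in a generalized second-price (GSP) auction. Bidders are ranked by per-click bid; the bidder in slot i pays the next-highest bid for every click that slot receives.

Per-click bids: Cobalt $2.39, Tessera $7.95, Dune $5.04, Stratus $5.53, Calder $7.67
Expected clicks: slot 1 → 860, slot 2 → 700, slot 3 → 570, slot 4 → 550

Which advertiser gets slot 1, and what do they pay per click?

Tessera; $7.67 per click

Sorting advertisers: $7.95 (Tessera) > $7.67 (Calder) > $5.53 (Stratus) > $5.04 (Dune) > $2.39 (Cobalt)
Slot 1 goes to the first-ranked bidder, Tessera, who pays the next bid down: $7.67/click.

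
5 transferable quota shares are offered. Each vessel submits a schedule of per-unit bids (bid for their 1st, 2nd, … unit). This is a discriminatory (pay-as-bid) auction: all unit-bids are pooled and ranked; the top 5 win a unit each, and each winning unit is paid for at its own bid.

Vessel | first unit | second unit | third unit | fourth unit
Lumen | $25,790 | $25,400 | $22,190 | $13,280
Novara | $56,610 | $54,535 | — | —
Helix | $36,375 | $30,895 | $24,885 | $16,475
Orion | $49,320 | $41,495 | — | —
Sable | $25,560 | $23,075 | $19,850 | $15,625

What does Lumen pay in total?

Pooled unit-bids ranked (top 5): 56,610 (Novara-1), 54,535 (Novara-2), 49,320 (Orion-1), 41,495 (Orion-2), 36,375 (Helix-1)
Next rejected bid: $30,895 (not a price — pay-as-bid).
Lumen wins no units.

Lumen pays $0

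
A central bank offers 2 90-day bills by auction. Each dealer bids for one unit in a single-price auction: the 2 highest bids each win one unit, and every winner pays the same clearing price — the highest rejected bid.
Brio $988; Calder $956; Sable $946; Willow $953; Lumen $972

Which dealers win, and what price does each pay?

Brio, Lumen; each pays $956

Sorting: 988 (Brio), 972 (Lumen), 956 (Calder), 953 (Willow), …
Winners (2 units): Brio, Lumen.
Highest unsuccessful bid: $956 → clearing price.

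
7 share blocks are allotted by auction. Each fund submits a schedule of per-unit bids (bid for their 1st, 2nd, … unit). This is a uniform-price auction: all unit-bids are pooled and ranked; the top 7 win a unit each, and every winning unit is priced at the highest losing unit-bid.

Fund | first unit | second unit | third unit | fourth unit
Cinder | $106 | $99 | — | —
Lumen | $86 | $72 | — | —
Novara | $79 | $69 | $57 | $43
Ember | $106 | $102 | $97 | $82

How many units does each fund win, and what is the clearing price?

Merging the schedules and taking the best 7: 106 (Cinder-1), 106 (Ember-1), 102 (Ember-2), 99 (Cinder-2), 97 (Ember-3), 86 (Lumen-1), 82 (Ember-4)
Highest rejected unit-bid = $79.
Allocation: Cinder 2, Ember 4, Lumen 1.

Cinder 2, Ember 4, Lumen 1; clearing price $79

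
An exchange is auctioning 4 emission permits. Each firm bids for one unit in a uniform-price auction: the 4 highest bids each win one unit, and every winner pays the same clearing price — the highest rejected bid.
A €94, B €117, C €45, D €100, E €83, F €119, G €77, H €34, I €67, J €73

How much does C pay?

C pays €0

Bids ranked high→low: 119 (F), 117 (B), 100 (D), 94 (A), 83 (E), 77 (G), …
Top 4: F, B, D, A.
Clearing price = highest rejected bid = €83.
C does not win → pays €0.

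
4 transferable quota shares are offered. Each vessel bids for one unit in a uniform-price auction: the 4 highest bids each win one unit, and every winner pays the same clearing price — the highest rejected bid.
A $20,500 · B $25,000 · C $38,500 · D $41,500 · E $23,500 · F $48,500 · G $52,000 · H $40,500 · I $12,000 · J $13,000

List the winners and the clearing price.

G, F, D, H; each pays $38,500

Ordering the bids: 52,000 (G), 48,500 (F), 41,500 (D), 40,500 (H), 38,500 (C), 25,000 (B), …
The 4 highest are G, F, D, H.
Clearing price = highest rejected bid = $38,500.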